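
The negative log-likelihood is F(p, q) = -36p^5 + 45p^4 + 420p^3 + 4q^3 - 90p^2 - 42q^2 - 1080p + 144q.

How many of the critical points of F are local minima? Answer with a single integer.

2

F separates as a function of p plus a function of q, so ∇F=0 decouples.
∂F/∂p = -180(p - 3)(p - 1)(p + 1)(p + 2) = 0 at p ∈ {-2, -1, 1, 3}; ∂F/∂q = 12(q - 4)(q - 3) = 0 at q ∈ {3, 4}.
The Hessian is diagonal: diag(F_pp, F_qq). Second derivatives: F_pp(-2)=2700, F_pp(-1)=-1440, F_pp(1)=2160, F_pp(3)=-7200; F_qq(3)=-12, F_qq(4)=12.
Local minima occur where both diagonal entries positive: (-2, 4), (1, 4). Count: 2.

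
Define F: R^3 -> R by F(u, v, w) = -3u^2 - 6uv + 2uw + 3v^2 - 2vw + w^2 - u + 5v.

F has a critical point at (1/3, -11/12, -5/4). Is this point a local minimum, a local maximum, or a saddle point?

saddle point

The Hessian is constant: H = [[-6, -6, 2], [-6, 6, -2], [2, -2, 2]].
Leading principal minors: Δ₁ = -6, Δ₂ = -72, Δ₃ = -96.
The minors fit neither the all-positive nor the alternating-sign pattern, so H is indefinite: a saddle point.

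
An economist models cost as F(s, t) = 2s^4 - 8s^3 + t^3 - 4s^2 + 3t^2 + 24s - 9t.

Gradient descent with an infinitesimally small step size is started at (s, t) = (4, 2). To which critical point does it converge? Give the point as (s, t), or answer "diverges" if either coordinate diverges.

(3, 1)

F is separable, so gradient descent decouples: s follows -∂F/∂s, t follows -∂F/∂t.
∂F/∂s = 8(s - 3)(s - 1)(s + 1); at s=4 this is 120, so s decreases.
∂F/∂t = 3(t - 1)(t + 3); at t=2 this is 15, so t decreases.
s converges to its nearest critical value 3 (a local min of the s-part); t converges to 1. The iterate converges to (3, 1).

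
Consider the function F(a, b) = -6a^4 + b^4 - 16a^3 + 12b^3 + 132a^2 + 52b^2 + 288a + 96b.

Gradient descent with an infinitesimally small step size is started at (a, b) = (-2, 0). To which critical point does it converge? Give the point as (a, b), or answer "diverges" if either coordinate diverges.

F is separable, so gradient descent decouples: a follows -∂F/∂a, b follows -∂F/∂b.
∂F/∂a = -24(a - 3)(a + 1)(a + 4); at a=-2 this is -240, so a increases.
∂F/∂b = 4(b + 2)(b + 3)(b + 4); at b=0 this is 96, so b decreases.
a converges to its nearest critical value -1 (a local min of the a-part); b converges to -2. The iterate converges to (-1, -2).

(-1, -2)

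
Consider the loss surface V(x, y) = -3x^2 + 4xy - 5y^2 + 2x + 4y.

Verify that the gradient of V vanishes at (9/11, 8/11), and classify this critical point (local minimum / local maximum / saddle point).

local maximum

∇V = (-6x + 4y + 2, 4x - 10y + 4); substituting (9/11, 8/11) gives ∇V = (0, 0), so (9/11, 8/11) is indeed a critical point.
The Hessian of V is constant: H = [[-6, 4], [4, -10]].
det(H) = (-6)·(-10) − 4² = 44.
det(H) > 0 and tr(H) = -16 < 0, so H is negative definite and the point is a local maximum.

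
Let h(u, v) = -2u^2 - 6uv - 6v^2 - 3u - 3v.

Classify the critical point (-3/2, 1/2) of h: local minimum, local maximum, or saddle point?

The Hessian of h is constant: H = [[-4, -6], [-6, -12]].
det(H) = (-4)·(-12) − (-6)² = 12.
det(H) > 0 and tr(H) = -16 < 0, so H is negative definite and the point is a local maximum.

local maximum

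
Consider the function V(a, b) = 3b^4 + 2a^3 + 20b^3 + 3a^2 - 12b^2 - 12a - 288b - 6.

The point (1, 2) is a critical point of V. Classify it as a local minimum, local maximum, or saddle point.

local minimum

The mixed partial ∂²V/∂a∂b is 0, so the Hessian at any point is diag(V_aa, V_bb) = diag(6(2a + 1), 12(3b^2 + 10b - 2)).
At (1, 2): H = diag(18, 360).
Both eigenvalues are positive, so H is positive definite: a local minimum.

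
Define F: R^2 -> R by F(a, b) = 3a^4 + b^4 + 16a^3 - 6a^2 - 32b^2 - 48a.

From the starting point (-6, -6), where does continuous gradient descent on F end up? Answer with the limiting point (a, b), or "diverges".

F is separable, so gradient descent decouples: a follows -∂F/∂a, b follows -∂F/∂b.
∂F/∂a = 12(a - 1)(a + 1)(a + 4); at a=-6 this is -840, so a increases.
∂F/∂b = 4b(b - 4)(b + 4); at b=-6 this is -480, so b increases.
a converges to its nearest critical value -4 (a local min of the a-part); b converges to -4. The iterate converges to (-4, -4).

(-4, -4)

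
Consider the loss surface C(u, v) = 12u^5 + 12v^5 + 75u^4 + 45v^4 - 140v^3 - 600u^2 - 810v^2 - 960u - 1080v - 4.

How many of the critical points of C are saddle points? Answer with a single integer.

C separates as a function of u plus a function of v, so ∇C=0 decouples.
∂C/∂u = 60(u - 2)(u + 1)(u + 2)(u + 4) = 0 at u ∈ {-4, -2, -1, 2}; ∂C/∂v = 60(v - 3)(v + 1)(v + 2)(v + 3) = 0 at v ∈ {-3, -2, -1, 3}.
The Hessian is diagonal: diag(C_uu, C_vv). Second derivatives: C_uu(-4)=-2160, C_uu(-2)=480, C_uu(-1)=-540, C_uu(2)=4320; C_vv(-3)=-720, C_vv(-2)=300, C_vv(-1)=-480, C_vv(3)=7200.
Saddle points occur where the two diagonal entries have opposite signs: (-4, -2), (-4, 3), (-2, -3), (-2, -1), (-1, -2), (-1, 3), (2, -3), (2, -1). Count: 8.

8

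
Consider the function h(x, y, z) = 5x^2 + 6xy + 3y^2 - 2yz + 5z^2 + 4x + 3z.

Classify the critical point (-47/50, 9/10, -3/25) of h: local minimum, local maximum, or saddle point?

local minimum

The Hessian is constant: H = [[10, 6, 0], [6, 6, -2], [0, -2, 10]].
Leading principal minors: Δ₁ = 10, Δ₂ = 24, Δ₃ = 200.
All leading minors are positive, so H is positive definite: a local minimum.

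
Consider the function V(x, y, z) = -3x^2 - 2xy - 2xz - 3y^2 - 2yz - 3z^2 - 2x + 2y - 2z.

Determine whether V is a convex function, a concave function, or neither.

V is quadratic, so its Hessian is the constant matrix H = [[-6, -2, -2], [-2, -6, -2], [-2, -2, -6]].
Leading principal minors: -6, 32, -160.
Signs alternate −, +, − ⇒ H ≺ 0 ⇒ concave.

concave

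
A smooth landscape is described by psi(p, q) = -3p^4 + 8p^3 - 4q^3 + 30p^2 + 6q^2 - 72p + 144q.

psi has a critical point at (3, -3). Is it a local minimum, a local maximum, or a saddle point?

The mixed partial ∂²psi/∂p∂q is 0, so the Hessian at any point is diag(psi_pp, psi_qq) = diag(12(-3p^2 + 4p + 5), 12(-2q + 1)).
At (3, -3): H = diag(-120, 84).
The eigenvalues have opposite signs, so H is indefinite: a saddle point.

saddle point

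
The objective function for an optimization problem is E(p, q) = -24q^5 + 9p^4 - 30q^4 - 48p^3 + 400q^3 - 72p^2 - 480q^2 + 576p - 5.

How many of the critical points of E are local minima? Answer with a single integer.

E separates as a function of p plus a function of q, so ∇E=0 decouples.
∂E/∂p = 36(p - 4)(p - 2)(p + 2) = 0 at p ∈ {-2, 2, 4}; ∂E/∂q = -120q(q - 2)(q - 1)(q + 4) = 0 at q ∈ {-4, 0, 1, 2}.
The Hessian is diagonal: diag(E_pp, E_qq). Second derivatives: E_pp(-2)=864, E_pp(2)=-288, E_pp(4)=432; E_qq(-4)=14400, E_qq(0)=-960, E_qq(1)=600, E_qq(2)=-1440.
Local minima occur where both diagonal entries positive: (-2, -4), (-2, 1), (4, -4), (4, 1). Count: 4.

4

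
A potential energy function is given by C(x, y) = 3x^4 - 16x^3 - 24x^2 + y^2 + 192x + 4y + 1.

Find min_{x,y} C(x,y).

-307

C(x,y) separates as P(x) + Q(y) + 1, so its minimum is min P + min Q + 1.
P'(x) = 12(x - 4)(x - 2)(x + 2) vanishes at x ∈ {-2, 2, 4}; Q'(y) = 2y + 4 vanishes at y ∈ {-2}.
Local minima of P (where P''>0): P(-2)=-304, P(4)=128. Local minima of Q: Q(-2)=-4.
So the global minimum of C is P(-2) + Q(-2) + 1 = -304 − 4 + 1 = -307, attained at (-2, -2).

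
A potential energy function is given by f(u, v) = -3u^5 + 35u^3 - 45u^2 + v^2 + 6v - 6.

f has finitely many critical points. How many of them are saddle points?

f separates as a function of u plus a function of v, so ∇f=0 decouples.
∂f/∂u = -15u(u - 2)(u - 1)(u + 3) = 0 at u ∈ {-3, 0, 1, 2}; ∂f/∂v = 2(v + 3) = 0 at v ∈ {-3}.
The Hessian is diagonal: diag(f_uu, f_vv). Second derivatives: f_uu(-3)=900, f_uu(0)=-90, f_uu(1)=60, f_uu(2)=-150; f_vv(-3)=2.
Saddle points occur where the two diagonal entries have opposite signs: (0, -3), (2, -3). Count: 2.

2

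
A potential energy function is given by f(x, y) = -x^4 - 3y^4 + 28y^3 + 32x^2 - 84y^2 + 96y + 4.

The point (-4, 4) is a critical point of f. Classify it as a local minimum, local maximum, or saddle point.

local maximum

The mixed partial ∂²f/∂x∂y is 0, so the Hessian at any point is diag(f_xx, f_yy) = diag(4(-3x^2 + 16), 12(-3y^2 + 14y - 14)).
At (-4, 4): H = diag(-128, -72).
Both eigenvalues are negative, so H is negative definite: a local maximum.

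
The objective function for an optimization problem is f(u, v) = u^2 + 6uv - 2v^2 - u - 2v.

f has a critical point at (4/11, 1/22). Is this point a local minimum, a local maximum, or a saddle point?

saddle point

The Hessian of f is constant: H = [[2, 6], [6, -4]].
det(H) = 2·(-4) − 6² = -44.
Since det(H) < 0, H is indefinite and the critical point is a saddle point.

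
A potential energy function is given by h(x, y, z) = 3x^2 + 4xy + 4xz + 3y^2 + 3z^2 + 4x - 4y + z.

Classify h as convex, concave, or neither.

h is quadratic, so its Hessian is the constant matrix H = [[6, 4, 4], [4, 6, 0], [4, 0, 6]].
Leading principal minors: 6, 20, 24.
All positive ⇒ H ≻ 0 ⇒ convex.

convex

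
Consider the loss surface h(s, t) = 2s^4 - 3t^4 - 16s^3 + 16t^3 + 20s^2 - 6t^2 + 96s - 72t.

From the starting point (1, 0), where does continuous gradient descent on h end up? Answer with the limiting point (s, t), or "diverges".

(-1, 2)

h is separable, so gradient descent decouples: s follows -∂h/∂s, t follows -∂h/∂t.
∂h/∂s = 8(s - 4)(s - 3)(s + 1); at s=1 this is 96, so s decreases.
∂h/∂t = -12(t - 3)(t - 2)(t + 1); at t=0 this is -72, so t increases.
s converges to its nearest critical value -1 (a local min of the s-part); t converges to 2. The iterate converges to (-1, 2).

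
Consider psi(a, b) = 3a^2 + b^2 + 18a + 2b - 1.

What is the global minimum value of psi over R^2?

-29

psi(a,b) separates as P(a) + Q(b) − 1, so its minimum is min P + min Q − 1.
P'(a) = 6a + 18 vanishes at a ∈ {-3}; Q'(b) = 2b + 2 vanishes at b ∈ {-1}.
Local minima of P (where P''>0): P(-3)=-27. Local minima of Q: Q(-1)=-1.
So the global minimum of psi is P(-3) + Q(-1) − 1 = -27 − 1 − 1 = -29, attained at (-3, -1).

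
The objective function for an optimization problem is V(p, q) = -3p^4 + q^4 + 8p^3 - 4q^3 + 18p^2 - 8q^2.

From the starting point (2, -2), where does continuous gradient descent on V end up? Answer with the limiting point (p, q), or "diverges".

V is separable, so gradient descent decouples: p follows -∂V/∂p, q follows -∂V/∂q.
∂V/∂p = -12p(p - 3)(p + 1); at p=2 this is 72, so p decreases.
∂V/∂q = 4q(q - 4)(q + 1); at q=-2 this is -48, so q increases.
p converges to its nearest critical value 0 (a local min of the p-part); q converges to -1. The iterate converges to (0, -1).

(0, -1)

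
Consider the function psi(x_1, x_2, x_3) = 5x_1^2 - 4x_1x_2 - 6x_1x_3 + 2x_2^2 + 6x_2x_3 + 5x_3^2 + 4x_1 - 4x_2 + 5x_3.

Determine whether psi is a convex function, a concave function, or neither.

psi is quadratic, so its Hessian is the constant matrix H = [[10, -4, -6], [-4, 4, 6], [-6, 6, 10]].
Leading principal minors: 10, 24, 24.
All positive ⇒ H ≻ 0 ⇒ convex.

convex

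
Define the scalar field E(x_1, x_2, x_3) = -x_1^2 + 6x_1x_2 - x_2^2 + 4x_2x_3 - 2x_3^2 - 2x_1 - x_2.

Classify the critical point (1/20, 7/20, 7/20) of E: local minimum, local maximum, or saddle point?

The Hessian is constant: H = [[-2, 6, 0], [6, -2, 4], [0, 4, -4]].
Leading principal minors: Δ₁ = -2, Δ₂ = -32, Δ₃ = 160.
The minors fit neither the all-positive nor the alternating-sign pattern, so H is indefinite: a saddle point.

saddle point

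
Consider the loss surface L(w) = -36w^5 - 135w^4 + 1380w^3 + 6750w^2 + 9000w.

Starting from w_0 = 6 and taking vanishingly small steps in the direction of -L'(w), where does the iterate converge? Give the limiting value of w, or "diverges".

diverges

L'(w) = -180(w - 5)(w + 1)(w + 2)(w + 5), so L'(6) = -110880.
Gradient descent moves in the -L' direction, i.e. w is increasing.
There is no critical point above w=6, and L' keeps the same sign, so the iterate runs off to +∞.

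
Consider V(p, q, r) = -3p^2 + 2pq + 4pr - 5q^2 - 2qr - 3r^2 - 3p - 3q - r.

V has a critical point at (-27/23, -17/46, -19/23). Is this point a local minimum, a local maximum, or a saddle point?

The Hessian is constant: H = [[-6, 2, 4], [2, -10, -2], [4, -2, -6]].
Leading principal minors: Δ₁ = -6, Δ₂ = 56, Δ₃ = -184.
The minors alternate sign starting negative (−, +, −), so H is negative definite: a local maximum.

local maximum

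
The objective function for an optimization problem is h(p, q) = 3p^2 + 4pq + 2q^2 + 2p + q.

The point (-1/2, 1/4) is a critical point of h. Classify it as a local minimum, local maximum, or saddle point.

The Hessian of h is constant: H = [[6, 4], [4, 4]].
det(H) = 6·4 − 4² = 8.
det(H) > 0 and tr(H) = 10 > 0, so H is positive definite and the point is a local minimum.

local minimum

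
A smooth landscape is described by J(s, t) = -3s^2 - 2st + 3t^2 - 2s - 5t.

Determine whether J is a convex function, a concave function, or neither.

neither

J is quadratic, so its Hessian is the constant matrix H = [[-6, -2], [-2, 6]].
det(H) = -40, tr(H) = 0.
det(H) < 0, so H is indefinite: neither convex nor concave.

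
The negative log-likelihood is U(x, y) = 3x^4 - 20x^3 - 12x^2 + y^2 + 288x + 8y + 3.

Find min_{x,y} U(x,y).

-429

U(x,y) separates as P(x) + Q(y) + 3, so its minimum is min P + min Q + 3.
P'(x) = 12(x - 4)(x - 3)(x + 2) vanishes at x ∈ {-2, 3, 4}; Q'(y) = 2y + 8 vanishes at y ∈ {-4}.
Local minima of P (where P''>0): P(-2)=-416, P(4)=448. Local minima of Q: Q(-4)=-16.
So the global minimum of U is P(-2) + Q(-4) + 3 = -416 − 16 + 3 = -429, attained at (-2, -4).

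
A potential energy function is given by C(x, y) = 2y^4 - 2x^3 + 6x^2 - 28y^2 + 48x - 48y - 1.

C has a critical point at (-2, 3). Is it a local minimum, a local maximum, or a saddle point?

The mixed partial ∂²C/∂x∂y is 0, so the Hessian at any point is diag(C_xx, C_yy) = diag(12(-x + 1), 8(3y^2 - 7)).
At (-2, 3): H = diag(36, 160).
Both eigenvalues are positive, so H is positive definite: a local minimum.

local minimum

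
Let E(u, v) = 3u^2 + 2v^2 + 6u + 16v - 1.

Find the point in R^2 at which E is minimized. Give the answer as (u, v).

E(u,v) separates as P(u) + Q(v) − 1, so its minimum is min P + min Q − 1.
P'(u) = 6u + 6 vanishes at u ∈ {-1}; Q'(v) = 4v + 16 vanishes at v ∈ {-4}.
Local minima of P (where P''>0): P(-1)=-3. Local minima of Q: Q(-4)=-32.
So the global minimum of E is P(-1) + Q(-4) − 1 = -3 − 32 − 1 = -36, attained at (-1, -4).

(-1, -4)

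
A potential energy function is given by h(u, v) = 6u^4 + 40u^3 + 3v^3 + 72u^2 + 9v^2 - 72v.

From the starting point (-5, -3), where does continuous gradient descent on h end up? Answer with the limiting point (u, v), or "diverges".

(-3, 2)

h is separable, so gradient descent decouples: u follows -∂h/∂u, v follows -∂h/∂v.
∂h/∂u = 24u(u + 2)(u + 3); at u=-5 this is -720, so u increases.
∂h/∂v = 9(v - 2)(v + 4); at v=-3 this is -45, so v increases.
u converges to its nearest critical value -3 (a local min of the u-part); v converges to 2. The iterate converges to (-3, 2).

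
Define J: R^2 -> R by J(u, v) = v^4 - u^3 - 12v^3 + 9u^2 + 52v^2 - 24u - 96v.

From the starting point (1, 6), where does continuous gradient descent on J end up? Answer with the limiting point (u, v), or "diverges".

(2, 4)

J is separable, so gradient descent decouples: u follows -∂J/∂u, v follows -∂J/∂v.
∂J/∂u = -3(u - 4)(u - 2); at u=1 this is -9, so u increases.
∂J/∂v = 4(v - 4)(v - 3)(v - 2); at v=6 this is 96, so v decreases.
u converges to its nearest critical value 2 (a local min of the u-part); v converges to 4. The iterate converges to (2, 4).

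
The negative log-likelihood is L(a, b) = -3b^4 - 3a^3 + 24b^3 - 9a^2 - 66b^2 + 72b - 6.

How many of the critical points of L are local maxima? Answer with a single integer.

2

L separates as a function of a plus a function of b, so ∇L=0 decouples.
∂L/∂a = -9a(a + 2) = 0 at a ∈ {-2, 0}; ∂L/∂b = -12(b - 3)(b - 2)(b - 1) = 0 at b ∈ {1, 2, 3}.
The Hessian is diagonal: diag(L_aa, L_bb). Second derivatives: L_aa(-2)=18, L_aa(0)=-18; L_bb(1)=-24, L_bb(2)=12, L_bb(3)=-24.
Local maxima occur where both diagonal entries negative: (0, 1), (0, 3). Count: 2.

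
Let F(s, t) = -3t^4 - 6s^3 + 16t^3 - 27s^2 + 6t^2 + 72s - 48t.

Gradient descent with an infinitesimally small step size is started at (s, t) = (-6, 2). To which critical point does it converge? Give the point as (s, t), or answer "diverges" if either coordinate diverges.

(-4, 1)

F is separable, so gradient descent decouples: s follows -∂F/∂s, t follows -∂F/∂t.
∂F/∂s = -18(s - 1)(s + 4); at s=-6 this is -252, so s increases.
∂F/∂t = -12(t - 4)(t - 1)(t + 1); at t=2 this is 72, so t decreases.
s converges to its nearest critical value -4 (a local min of the s-part); t converges to 1. The iterate converges to (-4, 1).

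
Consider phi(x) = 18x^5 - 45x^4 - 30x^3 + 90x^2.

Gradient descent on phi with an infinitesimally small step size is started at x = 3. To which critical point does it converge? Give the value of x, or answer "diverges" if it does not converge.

phi'(x) = 90x(x - 2)(x - 1)(x + 1), so phi'(3) = 2160.
Gradient descent moves in the -phi' direction, i.e. x is decreasing.
The nearest critical point in that direction is x = 2, where phi'' = 540 > 0 (a local minimum). The iterate converges there.

2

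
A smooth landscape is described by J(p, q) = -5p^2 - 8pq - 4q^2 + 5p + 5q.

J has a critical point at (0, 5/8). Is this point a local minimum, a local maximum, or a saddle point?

local maximum

The Hessian of J is constant: H = [[-10, -8], [-8, -8]].
det(H) = (-10)·(-8) − (-8)² = 16.
det(H) > 0 and tr(H) = -18 < 0, so H is negative definite and the point is a local maximum.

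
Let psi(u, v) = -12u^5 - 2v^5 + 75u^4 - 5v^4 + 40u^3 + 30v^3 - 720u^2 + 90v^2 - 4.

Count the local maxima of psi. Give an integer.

psi separates as a function of u plus a function of v, so ∇psi=0 decouples.
∂psi/∂u = -60u(u - 4)(u - 3)(u + 2) = 0 at u ∈ {-2, 0, 3, 4}; ∂psi/∂v = -10v(v - 3)(v + 2)(v + 3) = 0 at v ∈ {-3, -2, 0, 3}.
The Hessian is diagonal: diag(psi_uu, psi_vv). Second derivatives: psi_uu(-2)=3600, psi_uu(0)=-1440, psi_uu(3)=900, psi_uu(4)=-1440; psi_vv(-3)=180, psi_vv(-2)=-100, psi_vv(0)=180, psi_vv(3)=-900.
Local maxima occur where both diagonal entries negative: (0, -2), (0, 3), (4, -2), (4, 3). Count: 4.

4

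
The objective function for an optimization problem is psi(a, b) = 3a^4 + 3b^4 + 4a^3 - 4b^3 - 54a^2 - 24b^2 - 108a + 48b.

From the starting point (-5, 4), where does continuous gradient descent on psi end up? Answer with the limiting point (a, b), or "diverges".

(-3, 2)

psi is separable, so gradient descent decouples: a follows -∂psi/∂a, b follows -∂psi/∂b.
∂psi/∂a = 12(a - 3)(a + 1)(a + 3); at a=-5 this is -768, so a increases.
∂psi/∂b = 12(b - 2)(b - 1)(b + 2); at b=4 this is 432, so b decreases.
a converges to its nearest critical value -3 (a local min of the a-part); b converges to 2. The iterate converges to (-3, 2).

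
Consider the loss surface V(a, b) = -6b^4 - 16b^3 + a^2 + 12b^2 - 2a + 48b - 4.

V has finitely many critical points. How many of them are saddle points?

V separates as a function of a plus a function of b, so ∇V=0 decouples.
∂V/∂a = 2(a - 1) = 0 at a ∈ {1}; ∂V/∂b = -24(b - 1)(b + 1)(b + 2) = 0 at b ∈ {-2, -1, 1}.
The Hessian is diagonal: diag(V_aa, V_bb). Second derivatives: V_aa(1)=2; V_bb(-2)=-72, V_bb(-1)=48, V_bb(1)=-144.
Saddle points occur where the two diagonal entries have opposite signs: (1, -2), (1, 1). Count: 2.

2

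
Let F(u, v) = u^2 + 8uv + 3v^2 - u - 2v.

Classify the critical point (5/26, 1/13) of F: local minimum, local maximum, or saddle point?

The Hessian of F is constant: H = [[2, 8], [8, 6]].
det(H) = 2·6 − 8² = -52.
Since det(H) < 0, H is indefinite and the critical point is a saddle point.

saddle point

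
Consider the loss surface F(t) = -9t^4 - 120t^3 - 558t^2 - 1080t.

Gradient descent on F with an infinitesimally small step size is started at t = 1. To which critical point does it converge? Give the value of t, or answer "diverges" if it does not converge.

F'(t) = -36(t + 2)(t + 3)(t + 5), so F'(1) = -2592.
Gradient descent moves in the -F' direction, i.e. t is increasing.
There is no critical point above t=1, and F' keeps the same sign, so the iterate runs off to +∞.

diverges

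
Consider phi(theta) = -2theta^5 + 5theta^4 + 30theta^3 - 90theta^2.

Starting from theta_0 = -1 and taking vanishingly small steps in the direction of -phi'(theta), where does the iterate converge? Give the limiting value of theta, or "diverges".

-3

phi'(theta) = -10theta(theta - 3)(theta - 2)(theta + 3), so phi'(-1) = 240.
Gradient descent moves in the -phi' direction, i.e. theta is decreasing.
The nearest critical point in that direction is theta = -3, where phi'' = 900 > 0 (a local minimum). The iterate converges there.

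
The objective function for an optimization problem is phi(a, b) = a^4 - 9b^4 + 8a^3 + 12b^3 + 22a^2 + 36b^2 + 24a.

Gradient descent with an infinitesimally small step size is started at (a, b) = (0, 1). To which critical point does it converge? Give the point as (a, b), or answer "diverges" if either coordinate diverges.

phi is separable, so gradient descent decouples: a follows -∂phi/∂a, b follows -∂phi/∂b.
∂phi/∂a = 4(a + 1)(a + 2)(a + 3); at a=0 this is 24, so a decreases.
∂phi/∂b = -36b(b - 2)(b + 1); at b=1 this is 72, so b decreases.
a converges to its nearest critical value -1 (a local min of the a-part); b converges to 0. The iterate converges to (-1, 0).

(-1, 0)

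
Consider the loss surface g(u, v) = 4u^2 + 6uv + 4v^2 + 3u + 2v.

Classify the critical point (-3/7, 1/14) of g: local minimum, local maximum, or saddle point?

local minimum

The Hessian of g is constant: H = [[8, 6], [6, 8]].
det(H) = 8·8 − 6² = 28.
det(H) > 0 and tr(H) = 16 > 0, so H is positive definite and the point is a local minimum.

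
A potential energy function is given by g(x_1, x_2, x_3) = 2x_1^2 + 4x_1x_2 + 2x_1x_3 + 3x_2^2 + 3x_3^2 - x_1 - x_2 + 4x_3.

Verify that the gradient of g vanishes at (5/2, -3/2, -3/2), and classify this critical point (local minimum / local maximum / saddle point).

∇g = (4x_1 + 4x_2 + 2x_3 - 1, 4x_1 + 6x_2 - 1, 2x_1 + 6x_3 + 4); substituting (5/2, -3/2, -3/2) gives ∇g = (0, 0, 0), so (5/2, -3/2, -3/2) is indeed a critical point.
The Hessian is constant: H = [[4, 4, 2], [4, 6, 0], [2, 0, 6]].
Leading principal minors: Δ₁ = 4, Δ₂ = 8, Δ₃ = 24.
All leading minors are positive, so H is positive definite: a local minimum.

local minimum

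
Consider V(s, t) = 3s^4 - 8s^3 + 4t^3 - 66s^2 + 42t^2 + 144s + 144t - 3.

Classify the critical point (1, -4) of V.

local maximum

The mixed partial ∂²V/∂s∂t is 0, so the Hessian at any point is diag(V_ss, V_tt) = diag(12(3s^2 - 4s - 11), 12(2t + 7)).
At (1, -4): H = diag(-144, -12).
Both eigenvalues are negative, so H is negative definite: a local maximum.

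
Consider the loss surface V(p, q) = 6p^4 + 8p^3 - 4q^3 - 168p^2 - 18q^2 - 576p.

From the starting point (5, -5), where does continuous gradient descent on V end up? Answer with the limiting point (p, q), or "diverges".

(4, -3)

V is separable, so gradient descent decouples: p follows -∂V/∂p, q follows -∂V/∂q.
∂V/∂p = 24(p - 4)(p + 2)(p + 3); at p=5 this is 1344, so p decreases.
∂V/∂q = -12q(q + 3); at q=-5 this is -120, so q increases.
p converges to its nearest critical value 4 (a local min of the p-part); q converges to -3. The iterate converges to (4, -3).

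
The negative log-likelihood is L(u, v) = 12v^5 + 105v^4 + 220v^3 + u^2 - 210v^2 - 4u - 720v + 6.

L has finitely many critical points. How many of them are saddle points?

L separates as a function of u plus a function of v, so ∇L=0 decouples.
∂L/∂u = 2(u - 2) = 0 at u ∈ {2}; ∂L/∂v = 60(v - 1)(v + 1)(v + 3)(v + 4) = 0 at v ∈ {-4, -3, -1, 1}.
The Hessian is diagonal: diag(L_uu, L_vv). Second derivatives: L_uu(2)=2; L_vv(-4)=-900, L_vv(-3)=480, L_vv(-1)=-720, L_vv(1)=2400.
Saddle points occur where the two diagonal entries have opposite signs: (2, -4), (2, -1). Count: 2.

2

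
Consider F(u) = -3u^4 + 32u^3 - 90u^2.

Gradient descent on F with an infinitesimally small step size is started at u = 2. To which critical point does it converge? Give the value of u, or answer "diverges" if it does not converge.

F'(u) = -12u(u - 5)(u - 3), so F'(2) = -72.
Gradient descent moves in the -F' direction, i.e. u is increasing.
The nearest critical point in that direction is u = 3, where F'' = 72 > 0 (a local minimum). The iterate converges there.

3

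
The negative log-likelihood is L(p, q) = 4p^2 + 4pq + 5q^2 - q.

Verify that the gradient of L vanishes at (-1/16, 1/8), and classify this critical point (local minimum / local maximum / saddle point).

local minimum

∇L = (8p + 4q, 4p + 10q - 1); substituting (-1/16, 1/8) gives ∇L = (0, 0), so (-1/16, 1/8) is indeed a critical point.
The Hessian of L is constant: H = [[8, 4], [4, 10]].
det(H) = 8·10 − 4² = 64.
det(H) > 0 and tr(H) = 18 > 0, so H is positive definite and the point is a local minimum.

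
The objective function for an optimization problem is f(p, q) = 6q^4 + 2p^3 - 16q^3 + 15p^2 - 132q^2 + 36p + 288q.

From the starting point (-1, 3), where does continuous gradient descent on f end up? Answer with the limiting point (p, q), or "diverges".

(-2, 4)

f is separable, so gradient descent decouples: p follows -∂f/∂p, q follows -∂f/∂q.
∂f/∂p = 6(p + 2)(p + 3); at p=-1 this is 12, so p decreases.
∂f/∂q = 24(q - 4)(q - 1)(q + 3); at q=3 this is -288, so q increases.
p converges to its nearest critical value -2 (a local min of the p-part); q converges to 4. The iterate converges to (-2, 4).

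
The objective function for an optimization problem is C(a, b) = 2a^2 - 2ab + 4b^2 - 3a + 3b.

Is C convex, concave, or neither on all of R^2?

C is quadratic, so its Hessian is the constant matrix H = [[4, -2], [-2, 8]].
det(H) = 28, tr(H) = 12.
det(H) > 0 and tr(H) > 0, so H is positive definite everywhere: convex.

convex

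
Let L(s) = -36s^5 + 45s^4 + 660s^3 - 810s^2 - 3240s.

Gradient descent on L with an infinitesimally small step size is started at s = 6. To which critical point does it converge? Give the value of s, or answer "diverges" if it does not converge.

diverges

L'(s) = -180(s - 3)(s - 2)(s + 1)(s + 3), so L'(6) = -136080.
Gradient descent moves in the -L' direction, i.e. s is increasing.
There is no critical point above s=6, and L' keeps the same sign, so the iterate runs off to +∞.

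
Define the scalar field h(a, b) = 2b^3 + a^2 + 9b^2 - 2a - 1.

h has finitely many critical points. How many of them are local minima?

1

h separates as a function of a plus a function of b, so ∇h=0 decouples.
∂h/∂a = 2(a - 1) = 0 at a ∈ {1}; ∂h/∂b = 6b(b + 3) = 0 at b ∈ {-3, 0}.
The Hessian is diagonal: diag(h_aa, h_bb). Second derivatives: h_aa(1)=2; h_bb(-3)=-18, h_bb(0)=18.
Local minima occur where both diagonal entries positive: (1, 0). Count: 1.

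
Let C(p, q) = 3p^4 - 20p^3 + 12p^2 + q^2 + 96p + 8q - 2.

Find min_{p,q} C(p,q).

-79

C(p,q) separates as A(p) + B(q) − 2, so its minimum is min A + min B − 2.
A'(p) = 12(p - 4)(p - 2)(p + 1) vanishes at p ∈ {-1, 2, 4}; B'(q) = 2q + 8 vanishes at q ∈ {-4}.
Local minima of A (where A''>0): A(-1)=-61, A(4)=64. Local minima of B: B(-4)=-16.
So the global minimum of C is A(-1) + B(-4) − 2 = -61 − 16 − 2 = -79, attained at (-1, -4).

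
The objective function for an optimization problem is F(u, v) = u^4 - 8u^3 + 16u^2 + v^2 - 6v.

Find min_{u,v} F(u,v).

F(u,v) separates as P(u) + Q(v), so its minimum is min P + min Q.
P'(u) = 4u(u - 4)(u - 2) vanishes at u ∈ {0, 2, 4}; Q'(v) = 2v - 6 vanishes at v ∈ {3}.
Local minima of P (where P''>0): P(0)=0, P(4)=0. Local minima of Q: Q(3)=-9.
So the global minimum of F is P(0) + Q(3) = 0 − 9 = -9, attained at (0, 3).

-9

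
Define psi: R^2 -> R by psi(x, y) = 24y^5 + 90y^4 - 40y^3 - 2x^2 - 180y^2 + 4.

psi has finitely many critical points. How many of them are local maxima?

psi separates as a function of x plus a function of y, so ∇psi=0 decouples.
∂psi/∂x = -4x = 0 at x ∈ {0}; ∂psi/∂y = 120y(y - 1)(y + 1)(y + 3) = 0 at y ∈ {-3, -1, 0, 1}.
The Hessian is diagonal: diag(psi_xx, psi_yy). Second derivatives: psi_xx(0)=-4; psi_yy(-3)=-2880, psi_yy(-1)=480, psi_yy(0)=-360, psi_yy(1)=960.
Local maxima occur where both diagonal entries negative: (0, -3), (0, 0). Count: 2.

2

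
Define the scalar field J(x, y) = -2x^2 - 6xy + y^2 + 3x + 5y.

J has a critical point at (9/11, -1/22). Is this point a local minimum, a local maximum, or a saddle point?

saddle point

The Hessian of J is constant: H = [[-4, -6], [-6, 2]].
det(H) = (-4)·2 − (-6)² = -44.
Since det(H) < 0, H is indefinite and the critical point is a saddle point.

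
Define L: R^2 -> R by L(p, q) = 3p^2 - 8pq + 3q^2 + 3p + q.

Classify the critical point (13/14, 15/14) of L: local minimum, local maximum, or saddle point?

saddle point

The Hessian of L is constant: H = [[6, -8], [-8, 6]].
det(H) = 6·6 − (-8)² = -28.
Since det(H) < 0, H is indefinite and the critical point is a saddle point.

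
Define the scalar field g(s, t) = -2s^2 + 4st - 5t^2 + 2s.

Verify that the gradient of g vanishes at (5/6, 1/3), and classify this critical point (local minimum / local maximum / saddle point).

∇g = (-4s + 4t + 2, 4s - 10t); substituting (5/6, 1/3) gives ∇g = (0, 0), so (5/6, 1/3) is indeed a critical point.
The Hessian of g is constant: H = [[-4, 4], [4, -10]].
det(H) = (-4)·(-10) − 4² = 24.
det(H) > 0 and tr(H) = -14 < 0, so H is negative definite and the point is a local maximum.

local maximum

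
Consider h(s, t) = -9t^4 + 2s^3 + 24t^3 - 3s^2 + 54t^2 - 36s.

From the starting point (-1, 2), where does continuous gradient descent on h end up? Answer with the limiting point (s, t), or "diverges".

h is separable, so gradient descent decouples: s follows -∂h/∂s, t follows -∂h/∂t.
∂h/∂s = 6(s - 3)(s + 2); at s=-1 this is -24, so s increases.
∂h/∂t = -36t(t - 3)(t + 1); at t=2 this is 216, so t decreases.
s converges to its nearest critical value 3 (a local min of the s-part); t converges to 0. The iterate converges to (3, 0).

(3, 0)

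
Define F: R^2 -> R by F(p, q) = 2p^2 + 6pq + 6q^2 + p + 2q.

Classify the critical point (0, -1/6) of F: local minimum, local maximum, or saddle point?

local minimum

The Hessian of F is constant: H = [[4, 6], [6, 12]].
det(H) = 4·12 − 6² = 12.
det(H) > 0 and tr(H) = 16 > 0, so H is positive definite and the point is a local minimum.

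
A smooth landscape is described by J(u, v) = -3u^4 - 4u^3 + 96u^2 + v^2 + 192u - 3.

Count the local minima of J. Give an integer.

1

J separates as a function of u plus a function of v, so ∇J=0 decouples.
∂J/∂u = -12(u - 4)(u + 1)(u + 4) = 0 at u ∈ {-4, -1, 4}; ∂J/∂v = 2v = 0 at v ∈ {0}.
The Hessian is diagonal: diag(J_uu, J_vv). Second derivatives: J_uu(-4)=-288, J_uu(-1)=180, J_uu(4)=-480; J_vv(0)=2.
Local minima occur where both diagonal entries positive: (-1, 0). Count: 1.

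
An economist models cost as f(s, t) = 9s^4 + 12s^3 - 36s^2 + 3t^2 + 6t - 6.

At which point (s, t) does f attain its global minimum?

(-2, -1)

f(s,t) separates as P(s) + Q(t) − 6, so its minimum is min P + min Q − 6.
P'(s) = 36s(s - 1)(s + 2) vanishes at s ∈ {-2, 0, 1}; Q'(t) = 6(t + 1) vanishes at t ∈ {-1}.
Local minima of P (where P''>0): P(-2)=-96, P(1)=-15. Local minima of Q: Q(-1)=-3.
So the global minimum of f is P(-2) + Q(-1) − 6 = -96 − 3 − 6 = -105, attained at (-2, -1).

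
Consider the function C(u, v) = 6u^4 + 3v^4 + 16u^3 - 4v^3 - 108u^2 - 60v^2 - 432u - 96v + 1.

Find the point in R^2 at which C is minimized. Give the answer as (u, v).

C(u,v) separates as P(u) + Q(v) + 1, so its minimum is min P + min Q + 1.
P'(u) = 24(u - 3)(u + 2)(u + 3) vanishes at u ∈ {-3, -2, 3}; Q'(v) = 12(v - 4)(v + 1)(v + 2) vanishes at v ∈ {-2, -1, 4}.
Local minima of P (where P''>0): P(-3)=378, P(3)=-1350. Local minima of Q: Q(-2)=32, Q(4)=-832.
So the global minimum of C is P(3) + Q(4) + 1 = -1350 − 832 + 1 = -2181, attained at (3, 4).

(3, 4)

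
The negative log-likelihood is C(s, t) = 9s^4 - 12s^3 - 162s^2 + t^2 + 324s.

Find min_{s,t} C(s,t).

-1377

C(s,t) separates as P(s) + Q(t), so its minimum is min P + min Q.
P'(s) = 36(s - 3)(s - 1)(s + 3) vanishes at s ∈ {-3, 1, 3}; Q'(t) = 2t vanishes at t ∈ {0}.
Local minima of P (where P''>0): P(-3)=-1377, P(3)=-81. Local minima of Q: Q(0)=0.
So the global minimum of C is P(-3) + Q(0) = -1377 + 0 = -1377, attained at (-3, 0).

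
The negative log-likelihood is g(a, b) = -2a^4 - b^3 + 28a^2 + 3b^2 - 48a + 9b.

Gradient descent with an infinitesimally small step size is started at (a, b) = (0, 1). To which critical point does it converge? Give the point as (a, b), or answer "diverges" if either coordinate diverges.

(1, -1)

g is separable, so gradient descent decouples: a follows -∂g/∂a, b follows -∂g/∂b.
∂g/∂a = -8(a - 2)(a - 1)(a + 3); at a=0 this is -48, so a increases.
∂g/∂b = -3(b - 3)(b + 1); at b=1 this is 12, so b decreases.
a converges to its nearest critical value 1 (a local min of the a-part); b converges to -1. The iterate converges to (1, -1).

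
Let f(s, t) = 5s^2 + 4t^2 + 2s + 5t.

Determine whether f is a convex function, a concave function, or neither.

convex

f is quadratic, so its Hessian is the constant matrix H = [[10, 0], [0, 8]].
det(H) = 80, tr(H) = 18.
det(H) > 0 and tr(H) > 0, so H is positive definite everywhere: convex.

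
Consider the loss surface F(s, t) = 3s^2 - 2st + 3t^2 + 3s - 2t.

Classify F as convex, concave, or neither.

convex

F is quadratic, so its Hessian is the constant matrix H = [[6, -2], [-2, 6]].
det(H) = 32, tr(H) = 12.
det(H) > 0 and tr(H) > 0, so H is positive definite everywhere: convex.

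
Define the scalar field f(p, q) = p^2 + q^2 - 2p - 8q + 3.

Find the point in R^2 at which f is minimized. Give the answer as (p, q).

(1, 4)

f(p,q) separates as A(p) + B(q) + 3, so its minimum is min A + min B + 3.
A'(p) = 2p - 2 vanishes at p ∈ {1}; B'(q) = 2q - 8 vanishes at q ∈ {4}.
Local minima of A (where A''>0): A(1)=-1. Local minima of B: B(4)=-16.
So the global minimum of f is A(1) + B(4) + 3 = -1 − 16 + 3 = -14, attained at (1, 4).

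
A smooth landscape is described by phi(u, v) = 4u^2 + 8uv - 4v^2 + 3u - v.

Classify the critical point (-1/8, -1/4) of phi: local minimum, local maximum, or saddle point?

saddle point

The Hessian of phi is constant: H = [[8, 8], [8, -8]].
det(H) = 8·(-8) − 8² = -128.
Since det(H) < 0, H is indefinite and the critical point is a saddle point.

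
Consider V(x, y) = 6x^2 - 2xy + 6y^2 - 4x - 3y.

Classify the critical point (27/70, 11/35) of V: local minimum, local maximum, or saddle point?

The Hessian of V is constant: H = [[12, -2], [-2, 12]].
det(H) = 12·12 − (-2)² = 140.
det(H) > 0 and tr(H) = 24 > 0, so H is positive definite and the point is a local minimum.

local minimum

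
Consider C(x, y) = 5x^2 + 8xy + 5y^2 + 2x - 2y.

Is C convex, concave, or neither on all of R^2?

convex

C is quadratic, so its Hessian is the constant matrix H = [[10, 8], [8, 10]].
det(H) = 36, tr(H) = 20.
det(H) > 0 and tr(H) > 0, so H is positive definite everywhere: convex.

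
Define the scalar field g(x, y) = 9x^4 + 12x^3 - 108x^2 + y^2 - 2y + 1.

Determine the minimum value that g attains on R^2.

-567

g(x,y) separates as P(x) + Q(y) + 1, so its minimum is min P + min Q + 1.
P'(x) = 36x(x - 2)(x + 3) vanishes at x ∈ {-3, 0, 2}; Q'(y) = 2y - 2 vanishes at y ∈ {1}.
Local minima of P (where P''>0): P(-3)=-567, P(2)=-192. Local minima of Q: Q(1)=-1.
So the global minimum of g is P(-3) + Q(1) + 1 = -567 − 1 + 1 = -567, attained at (-3, 1).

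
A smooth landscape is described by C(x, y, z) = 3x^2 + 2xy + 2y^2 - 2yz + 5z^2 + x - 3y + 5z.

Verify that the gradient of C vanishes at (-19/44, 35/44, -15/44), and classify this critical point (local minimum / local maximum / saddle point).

∇C = (6x + 2y + 1, 2x + 4y - 2z - 3, -2y + 10z + 5); substituting (-19/44, 35/44, -15/44) gives ∇C = (0, 0, 0), so (-19/44, 35/44, -15/44) is indeed a critical point.
The Hessian is constant: H = [[6, 2, 0], [2, 4, -2], [0, -2, 10]].
Leading principal minors: Δ₁ = 6, Δ₂ = 20, Δ₃ = 176.
All leading minors are positive, so H is positive definite: a local minimum.

local minimum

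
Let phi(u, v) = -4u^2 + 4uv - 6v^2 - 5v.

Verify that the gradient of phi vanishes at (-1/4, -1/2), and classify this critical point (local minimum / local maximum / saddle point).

∇phi = (-8u + 4v, 4u - 12v - 5); substituting (-1/4, -1/2) gives ∇phi = (0, 0), so (-1/4, -1/2) is indeed a critical point.
The Hessian of phi is constant: H = [[-8, 4], [4, -12]].
det(H) = (-8)·(-12) − 4² = 80.
det(H) > 0 and tr(H) = -20 < 0, so H is negative definite and the point is a local maximum.

local maximum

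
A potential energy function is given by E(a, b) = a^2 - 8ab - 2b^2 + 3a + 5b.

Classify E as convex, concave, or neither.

E is quadratic, so its Hessian is the constant matrix H = [[2, -8], [-8, -4]].
det(H) = -72, tr(H) = -2.
det(H) < 0, so H is indefinite: neither convex nor concave.

neither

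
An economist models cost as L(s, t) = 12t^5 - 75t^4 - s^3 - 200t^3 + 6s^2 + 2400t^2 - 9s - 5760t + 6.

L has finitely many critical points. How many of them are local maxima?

L separates as a function of s plus a function of t, so ∇L=0 decouples.
∂L/∂s = -3(s - 3)(s - 1) = 0 at s ∈ {1, 3}; ∂L/∂t = 60(t - 4)(t - 3)(t - 2)(t + 4) = 0 at t ∈ {-4, 2, 3, 4}.
The Hessian is diagonal: diag(L_ss, L_tt). Second derivatives: L_ss(1)=6, L_ss(3)=-6; L_tt(-4)=-20160, L_tt(2)=720, L_tt(3)=-420, L_tt(4)=960.
Local maxima occur where both diagonal entries negative: (3, -4), (3, 3). Count: 2.

2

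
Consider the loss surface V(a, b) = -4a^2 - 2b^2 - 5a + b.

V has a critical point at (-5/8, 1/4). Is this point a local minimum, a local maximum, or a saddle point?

local maximum

The Hessian of V is constant: H = [[-8, 0], [0, -4]].
det(H) = (-8)·(-4) − 0² = 32.
det(H) > 0 and tr(H) = -12 < 0, so H is negative definite and the point is a local maximum.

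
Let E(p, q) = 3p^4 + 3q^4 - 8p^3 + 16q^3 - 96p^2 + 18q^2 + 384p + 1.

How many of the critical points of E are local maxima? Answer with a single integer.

1

E separates as a function of p plus a function of q, so ∇E=0 decouples.
∂E/∂p = 12(p - 4)(p - 2)(p + 4) = 0 at p ∈ {-4, 2, 4}; ∂E/∂q = 12q(q + 1)(q + 3) = 0 at q ∈ {-3, -1, 0}.
The Hessian is diagonal: diag(E_pp, E_qq). Second derivatives: E_pp(-4)=576, E_pp(2)=-144, E_pp(4)=192; E_qq(-3)=72, E_qq(-1)=-24, E_qq(0)=36.
Local maxima occur where both diagonal entries negative: (2, -1). Count: 1.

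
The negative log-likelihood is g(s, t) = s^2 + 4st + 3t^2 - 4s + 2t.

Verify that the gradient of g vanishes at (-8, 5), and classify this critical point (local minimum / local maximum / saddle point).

saddle point

∇g = (2s + 4t - 4, 4s + 6t + 2); substituting (-8, 5) gives ∇g = (0, 0), so (-8, 5) is indeed a critical point.
The Hessian of g is constant: H = [[2, 4], [4, 6]].
det(H) = 2·6 − 4² = -4.
Since det(H) < 0, H is indefinite and the critical point is a saddle point.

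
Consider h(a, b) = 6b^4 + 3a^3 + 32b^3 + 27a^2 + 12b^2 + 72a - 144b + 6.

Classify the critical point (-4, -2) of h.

local maximum

The mixed partial ∂²h/∂a∂b is 0, so the Hessian at any point is diag(h_aa, h_bb) = diag(18(a + 3), 24(3b^2 + 8b + 1)).
At (-4, -2): H = diag(-18, -72).
Both eigenvalues are negative, so H is negative definite: a local maximum.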